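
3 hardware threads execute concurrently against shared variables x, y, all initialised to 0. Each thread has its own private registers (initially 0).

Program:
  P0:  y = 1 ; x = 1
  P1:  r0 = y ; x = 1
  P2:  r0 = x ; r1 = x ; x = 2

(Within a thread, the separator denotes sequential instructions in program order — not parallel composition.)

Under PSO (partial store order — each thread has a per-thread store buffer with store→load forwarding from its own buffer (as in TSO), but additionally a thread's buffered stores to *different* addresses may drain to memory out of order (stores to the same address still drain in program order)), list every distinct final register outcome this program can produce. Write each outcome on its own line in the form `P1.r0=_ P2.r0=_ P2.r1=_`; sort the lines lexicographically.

P1.r0=0 P2.r0=0 P2.r1=0
P1.r0=0 P2.r0=0 P2.r1=1
P1.r0=0 P2.r0=1 P2.r1=1
P1.r0=1 P2.r0=0 P2.r1=0
P1.r0=1 P2.r0=0 P2.r1=1
P1.r0=1 P2.r0=1 P2.r1=1

outcome vector order: (P1.r0,P2.r0,P2.r1)
|PSO outcomes| = 6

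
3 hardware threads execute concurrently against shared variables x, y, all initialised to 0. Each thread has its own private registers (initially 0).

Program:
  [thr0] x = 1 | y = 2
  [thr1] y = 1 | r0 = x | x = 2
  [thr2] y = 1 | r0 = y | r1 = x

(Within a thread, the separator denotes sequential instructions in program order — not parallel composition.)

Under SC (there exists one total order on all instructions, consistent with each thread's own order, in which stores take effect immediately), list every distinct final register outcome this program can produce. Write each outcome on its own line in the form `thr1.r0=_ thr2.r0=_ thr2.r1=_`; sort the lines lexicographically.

thr1.r0=0 thr2.r0=1 thr2.r1=0
thr1.r0=0 thr2.r0=1 thr2.r1=1
thr1.r0=0 thr2.r0=1 thr2.r1=2
thr1.r0=0 thr2.r0=2 thr2.r1=1
thr1.r0=0 thr2.r0=2 thr2.r1=2
thr1.r0=1 thr2.r0=1 thr2.r1=0
thr1.r0=1 thr2.r0=1 thr2.r1=1
thr1.r0=1 thr2.r0=1 thr2.r1=2
thr1.r0=1 thr2.r0=2 thr2.r1=1
thr1.r0=1 thr2.r0=2 thr2.r1=2

outcome vector order: (thr1.r0,thr2.r0,thr2.r1)
|SC outcomes| = 10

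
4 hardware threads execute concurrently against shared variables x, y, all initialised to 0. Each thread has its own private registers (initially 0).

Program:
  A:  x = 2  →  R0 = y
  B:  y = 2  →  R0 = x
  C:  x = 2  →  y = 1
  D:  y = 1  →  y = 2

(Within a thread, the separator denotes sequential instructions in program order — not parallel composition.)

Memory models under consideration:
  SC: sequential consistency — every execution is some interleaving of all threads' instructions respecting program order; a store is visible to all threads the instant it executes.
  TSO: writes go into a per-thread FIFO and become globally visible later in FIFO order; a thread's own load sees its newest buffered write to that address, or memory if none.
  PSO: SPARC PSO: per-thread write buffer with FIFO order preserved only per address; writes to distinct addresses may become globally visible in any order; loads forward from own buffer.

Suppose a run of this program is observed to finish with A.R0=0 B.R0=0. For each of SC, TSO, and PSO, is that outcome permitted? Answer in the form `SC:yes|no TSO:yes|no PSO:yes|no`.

outcome vector order: (A.R0,B.R0)
under SC → 02, 10, 12, 20, 22
under TSO → 00, 02, 10, 12, 20, 22
under PSO → 00, 02, 10, 12, 20, 22
target 00 ∈ {TSO,PSO}

SC:no TSO:yes PSO:yes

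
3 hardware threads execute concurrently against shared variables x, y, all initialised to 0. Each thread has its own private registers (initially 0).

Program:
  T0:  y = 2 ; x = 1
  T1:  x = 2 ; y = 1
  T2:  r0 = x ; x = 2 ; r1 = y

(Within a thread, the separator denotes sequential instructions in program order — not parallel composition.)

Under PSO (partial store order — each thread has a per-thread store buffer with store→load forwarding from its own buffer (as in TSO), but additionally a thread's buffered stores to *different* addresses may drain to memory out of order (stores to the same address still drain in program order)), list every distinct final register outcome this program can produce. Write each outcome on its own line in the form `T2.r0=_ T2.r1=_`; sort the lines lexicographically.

T2.r0=0 T2.r1=0
T2.r0=0 T2.r1=1
T2.r0=0 T2.r1=2
T2.r0=1 T2.r1=0
T2.r0=1 T2.r1=1
T2.r0=1 T2.r1=2
T2.r0=2 T2.r1=0
T2.r0=2 T2.r1=1
T2.r0=2 T2.r1=2

outcome vector order: (T2.r0,T2.r1)
|PSO outcomes| = 9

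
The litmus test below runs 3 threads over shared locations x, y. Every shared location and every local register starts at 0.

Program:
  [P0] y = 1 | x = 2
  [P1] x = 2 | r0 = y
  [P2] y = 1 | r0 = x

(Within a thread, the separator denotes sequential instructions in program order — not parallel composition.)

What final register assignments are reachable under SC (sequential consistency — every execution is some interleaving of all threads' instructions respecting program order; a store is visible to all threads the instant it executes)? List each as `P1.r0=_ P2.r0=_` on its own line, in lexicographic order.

outcome vector order: (P1.r0,P2.r0)
|SC outcomes| = 3

P1.r0=0 P2.r0=2
P1.r0=1 P2.r0=0
P1.r0=1 P2.r0=2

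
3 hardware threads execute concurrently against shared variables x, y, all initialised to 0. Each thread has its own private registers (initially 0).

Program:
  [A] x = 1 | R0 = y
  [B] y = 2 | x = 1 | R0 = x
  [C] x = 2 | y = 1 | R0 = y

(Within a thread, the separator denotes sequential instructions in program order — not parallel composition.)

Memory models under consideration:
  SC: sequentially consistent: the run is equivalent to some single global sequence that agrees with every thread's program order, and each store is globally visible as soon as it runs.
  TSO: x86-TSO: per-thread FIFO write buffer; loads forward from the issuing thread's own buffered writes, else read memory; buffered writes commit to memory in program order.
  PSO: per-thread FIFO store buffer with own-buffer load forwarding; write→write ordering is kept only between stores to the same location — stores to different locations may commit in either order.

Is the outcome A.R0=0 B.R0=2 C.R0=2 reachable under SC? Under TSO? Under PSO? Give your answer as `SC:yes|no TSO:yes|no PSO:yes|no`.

SC:no TSO:no PSO:yes

outcome vector order: (A.R0,B.R0,C.R0)
under SC → 0/1/1 0/1/2 0/2/1 1/1/1 1/1/2 1/2/1 2/1/1 2/1/2 2/2/1
under TSO → 0/1/1 0/1/2 0/2/1 1/1/1 1/1/2 1/2/1 2/1/1 2/1/2 2/2/1
under PSO → 0/1/1 0/1/2 0/2/1 0/2/2 1/1/1 1/1/2 1/2/1 1/2/2 2/1/1 2/1/2 2/2/1 2/2/2
target 0/2/2 ∈ {PSO}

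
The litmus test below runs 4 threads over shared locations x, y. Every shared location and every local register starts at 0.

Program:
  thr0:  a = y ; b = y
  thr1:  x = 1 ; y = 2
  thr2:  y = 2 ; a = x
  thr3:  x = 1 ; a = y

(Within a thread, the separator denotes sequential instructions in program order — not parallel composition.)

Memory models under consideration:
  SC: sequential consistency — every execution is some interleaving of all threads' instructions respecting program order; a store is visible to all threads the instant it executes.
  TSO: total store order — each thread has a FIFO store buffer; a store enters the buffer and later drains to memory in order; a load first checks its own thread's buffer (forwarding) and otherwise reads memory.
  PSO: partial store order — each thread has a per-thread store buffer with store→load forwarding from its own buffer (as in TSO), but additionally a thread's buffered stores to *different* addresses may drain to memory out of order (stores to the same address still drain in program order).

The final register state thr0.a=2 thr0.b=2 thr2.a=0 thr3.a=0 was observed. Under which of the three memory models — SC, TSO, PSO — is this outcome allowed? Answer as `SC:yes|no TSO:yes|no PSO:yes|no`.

SC:no TSO:yes PSO:yes

outcome vector order: (thr0.a,thr0.b,thr2.a,thr3.a)
under SC → (0,0,0,2), (0,0,1,0), (0,0,1,2), (0,2,0,2), (0,2,1,0), (0,2,1,2), (2,2,0,2), (2,2,1,0), (2,2,1,2)
under TSO → (0,0,0,0), (0,0,0,2), (0,0,1,0), (0,0,1,2), (0,2,0,0), (0,2,0,2), (0,2,1,0), (0,2,1,2), (2,2,0,0), (2,2,0,2), (2,2,1,0), (2,2,1,2)
under PSO → (0,0,0,0), (0,0,0,2), (0,0,1,0), (0,0,1,2), (0,2,0,0), (0,2,0,2), (0,2,1,0), (0,2,1,2), (2,2,0,0), (2,2,0,2), (2,2,1,0), (2,2,1,2)
target (2,2,0,0) ∈ {TSO,PSO}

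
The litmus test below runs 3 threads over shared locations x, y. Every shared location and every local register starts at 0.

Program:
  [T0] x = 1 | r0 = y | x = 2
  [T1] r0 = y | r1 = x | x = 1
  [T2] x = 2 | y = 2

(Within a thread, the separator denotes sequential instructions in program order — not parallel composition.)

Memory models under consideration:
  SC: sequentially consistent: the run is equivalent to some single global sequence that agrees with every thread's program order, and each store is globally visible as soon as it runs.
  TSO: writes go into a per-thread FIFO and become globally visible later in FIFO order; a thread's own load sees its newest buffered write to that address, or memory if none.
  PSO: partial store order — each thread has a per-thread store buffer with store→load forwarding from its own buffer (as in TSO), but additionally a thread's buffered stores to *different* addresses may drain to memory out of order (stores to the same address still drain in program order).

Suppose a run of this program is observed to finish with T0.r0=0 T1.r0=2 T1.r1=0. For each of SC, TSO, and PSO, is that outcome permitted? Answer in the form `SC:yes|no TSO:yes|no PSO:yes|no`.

outcome vector order: (T0.r0,T1.r0,T1.r1)
SC: 10 outcomes — {000; 001; 002; 021; 022; 200; 201; 202; 221; 222}
TSO: 10 outcomes — {000; 001; 002; 021; 022; 200; 201; 202; 221; 222}
PSO: 12 outcomes — {000; 001; 002; 020; 021; 022; 200; 201; 202; 220; 221; 222}
target 020 ∈ {PSO}

SC:no TSO:no PSO:yes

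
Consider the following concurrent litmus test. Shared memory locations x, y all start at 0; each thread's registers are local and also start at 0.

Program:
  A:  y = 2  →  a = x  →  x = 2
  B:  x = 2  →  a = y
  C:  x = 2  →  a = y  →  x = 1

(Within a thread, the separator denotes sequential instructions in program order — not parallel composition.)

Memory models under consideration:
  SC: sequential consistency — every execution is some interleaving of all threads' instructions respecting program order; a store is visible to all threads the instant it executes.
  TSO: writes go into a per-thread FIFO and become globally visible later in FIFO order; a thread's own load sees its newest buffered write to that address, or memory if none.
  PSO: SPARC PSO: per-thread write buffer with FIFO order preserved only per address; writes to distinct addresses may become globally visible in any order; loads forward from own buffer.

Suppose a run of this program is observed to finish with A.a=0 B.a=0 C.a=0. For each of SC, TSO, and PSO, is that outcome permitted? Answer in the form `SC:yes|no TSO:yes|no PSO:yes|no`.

outcome vector order: (A.a,B.a,C.a)
SC (9): <0 2 2> <1 0 0> <1 0 2> <1 2 0> <1 2 2> <2 0 0> <2 0 2> <2 2 0> <2 2 2>
TSO (12): <0 0 0> <0 0 2> <0 2 0> <0 2 2> <1 0 0> <1 0 2> <1 2 0> <1 2 2> <2 0 0> <2 0 2> <2 2 0> <2 2 2>
PSO (12): <0 0 0> <0 0 2> <0 2 0> <0 2 2> <1 0 0> <1 0 2> <1 2 0> <1 2 2> <2 0 0> <2 0 2> <2 2 0> <2 2 2>
target <0 0 0> ∈ {TSO,PSO}

SC:no TSO:yes PSO:yes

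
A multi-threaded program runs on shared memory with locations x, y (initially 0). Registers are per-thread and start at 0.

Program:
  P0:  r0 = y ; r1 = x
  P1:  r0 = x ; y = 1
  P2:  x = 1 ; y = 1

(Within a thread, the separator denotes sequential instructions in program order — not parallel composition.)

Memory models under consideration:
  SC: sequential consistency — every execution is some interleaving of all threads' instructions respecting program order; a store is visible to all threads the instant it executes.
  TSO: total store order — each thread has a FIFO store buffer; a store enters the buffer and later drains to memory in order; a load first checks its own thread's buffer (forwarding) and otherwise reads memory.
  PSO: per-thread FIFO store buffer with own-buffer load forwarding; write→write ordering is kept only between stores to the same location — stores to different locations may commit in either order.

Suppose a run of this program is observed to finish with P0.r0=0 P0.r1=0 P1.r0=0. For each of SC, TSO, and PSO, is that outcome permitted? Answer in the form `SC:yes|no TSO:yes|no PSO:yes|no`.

outcome vector order: (P0.r0,P0.r1,P1.r0)
SC (7): 0/0/0; 0/0/1; 0/1/0; 0/1/1; 1/0/0; 1/1/0; 1/1/1
TSO (7): 0/0/0; 0/0/1; 0/1/0; 0/1/1; 1/0/0; 1/1/0; 1/1/1
PSO (8): 0/0/0; 0/0/1; 0/1/0; 0/1/1; 1/0/0; 1/0/1; 1/1/0; 1/1/1
target 0/0/0 ∈ {SC,TSO,PSO}

SC:yes TSO:yes PSO:yes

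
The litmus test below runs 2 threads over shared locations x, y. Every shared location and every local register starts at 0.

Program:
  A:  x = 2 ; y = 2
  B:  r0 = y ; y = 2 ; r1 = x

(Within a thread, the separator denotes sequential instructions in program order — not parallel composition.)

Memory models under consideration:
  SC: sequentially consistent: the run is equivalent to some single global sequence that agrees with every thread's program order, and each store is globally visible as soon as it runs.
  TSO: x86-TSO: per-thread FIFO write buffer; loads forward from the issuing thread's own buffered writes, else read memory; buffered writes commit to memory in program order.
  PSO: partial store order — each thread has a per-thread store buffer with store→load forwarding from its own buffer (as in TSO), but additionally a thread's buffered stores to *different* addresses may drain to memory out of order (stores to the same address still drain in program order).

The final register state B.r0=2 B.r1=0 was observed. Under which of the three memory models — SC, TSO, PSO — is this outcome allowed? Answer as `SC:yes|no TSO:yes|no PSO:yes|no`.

SC:no TSO:no PSO:yes

outcome vector order: (B.r0,B.r1)
SC: 3 outcomes — {<0 0>, <0 2>, <2 2>}
TSO: 3 outcomes — {<0 0>, <0 2>, <2 2>}
PSO: 4 outcomes — {<0 0>, <0 2>, <2 0>, <2 2>}
target <2 0> ∈ {PSO}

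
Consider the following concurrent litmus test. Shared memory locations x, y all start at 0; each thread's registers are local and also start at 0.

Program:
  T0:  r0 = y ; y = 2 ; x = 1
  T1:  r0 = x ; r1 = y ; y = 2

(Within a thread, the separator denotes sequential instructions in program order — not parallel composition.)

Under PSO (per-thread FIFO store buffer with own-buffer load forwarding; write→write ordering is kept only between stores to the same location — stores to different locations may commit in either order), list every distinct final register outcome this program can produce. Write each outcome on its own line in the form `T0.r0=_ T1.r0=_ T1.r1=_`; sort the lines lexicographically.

outcome vector order: (T0.r0,T1.r0,T1.r1)
|PSO outcomes| = 5

T0.r0=0 T1.r0=0 T1.r1=0
T0.r0=0 T1.r0=0 T1.r1=2
T0.r0=0 T1.r0=1 T1.r1=0
T0.r0=0 T1.r0=1 T1.r1=2
T0.r0=2 T1.r0=0 T1.r1=0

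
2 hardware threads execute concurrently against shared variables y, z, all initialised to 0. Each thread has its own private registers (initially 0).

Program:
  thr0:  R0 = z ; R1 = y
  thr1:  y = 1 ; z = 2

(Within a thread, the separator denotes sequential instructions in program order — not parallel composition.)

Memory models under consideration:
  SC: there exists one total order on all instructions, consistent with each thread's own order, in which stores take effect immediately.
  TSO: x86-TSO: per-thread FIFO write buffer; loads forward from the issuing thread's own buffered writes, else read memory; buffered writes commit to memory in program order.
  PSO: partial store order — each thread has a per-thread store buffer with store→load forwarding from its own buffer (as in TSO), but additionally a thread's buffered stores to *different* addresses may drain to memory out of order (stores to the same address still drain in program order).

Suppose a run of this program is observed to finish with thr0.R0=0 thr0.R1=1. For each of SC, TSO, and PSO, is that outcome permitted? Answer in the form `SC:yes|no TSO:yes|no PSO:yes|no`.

SC:yes TSO:yes PSO:yes

outcome vector order: (thr0.R0,thr0.R1)
under SC → <0 0>, <0 1>, <2 1>
under TSO → <0 0>, <0 1>, <2 1>
under PSO → <0 0>, <0 1>, <2 0>, <2 1>
target <0 1> ∈ {SC,TSO,PSO}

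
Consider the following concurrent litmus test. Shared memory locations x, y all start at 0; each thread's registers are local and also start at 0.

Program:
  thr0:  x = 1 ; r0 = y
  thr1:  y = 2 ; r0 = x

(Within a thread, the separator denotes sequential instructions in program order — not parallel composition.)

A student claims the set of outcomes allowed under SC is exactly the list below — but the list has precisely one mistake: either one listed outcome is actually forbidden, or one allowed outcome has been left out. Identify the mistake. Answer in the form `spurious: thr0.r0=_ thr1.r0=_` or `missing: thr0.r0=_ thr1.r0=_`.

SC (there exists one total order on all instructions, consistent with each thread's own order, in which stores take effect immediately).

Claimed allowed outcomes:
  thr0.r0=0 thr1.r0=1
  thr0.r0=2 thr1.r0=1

outcome vector order: (thr0.r0,thr1.r0)
SC: 3 outcomes — {(0,1); (2,0); (2,1)}
SC∖claimed = {(2,0)}

missing: thr0.r0=2 thr1.r0=0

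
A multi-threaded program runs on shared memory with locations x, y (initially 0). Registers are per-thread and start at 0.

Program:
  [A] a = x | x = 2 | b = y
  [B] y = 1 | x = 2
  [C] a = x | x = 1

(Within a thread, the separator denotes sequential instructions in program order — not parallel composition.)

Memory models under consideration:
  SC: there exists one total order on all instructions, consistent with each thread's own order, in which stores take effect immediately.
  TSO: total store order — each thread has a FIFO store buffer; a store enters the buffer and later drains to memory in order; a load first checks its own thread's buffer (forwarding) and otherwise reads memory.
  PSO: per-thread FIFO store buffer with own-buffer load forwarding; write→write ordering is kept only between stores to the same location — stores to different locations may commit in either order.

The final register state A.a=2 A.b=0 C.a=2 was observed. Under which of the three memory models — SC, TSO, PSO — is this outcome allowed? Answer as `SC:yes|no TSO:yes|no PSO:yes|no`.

SC:no TSO:no PSO:yes

outcome vector order: (A.a,A.b,C.a)
SC: 9 outcomes — {000 002 010 012 100 110 112 210 212}
TSO: 9 outcomes — {000 002 010 012 100 110 112 210 212}
PSO: 12 outcomes — {000 002 010 012 100 102 110 112 200 202 210 212}
target 202 ∈ {PSO}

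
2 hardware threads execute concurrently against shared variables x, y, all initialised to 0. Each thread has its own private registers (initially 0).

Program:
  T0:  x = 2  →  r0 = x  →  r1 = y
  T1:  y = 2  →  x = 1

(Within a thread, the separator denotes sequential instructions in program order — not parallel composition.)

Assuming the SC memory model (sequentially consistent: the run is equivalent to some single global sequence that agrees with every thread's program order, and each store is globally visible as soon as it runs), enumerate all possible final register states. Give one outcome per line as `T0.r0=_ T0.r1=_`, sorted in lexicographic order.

outcome vector order: (T0.r0,T0.r1)
|SC outcomes| = 3

T0.r0=1 T0.r1=2
T0.r0=2 T0.r1=0
T0.r0=2 T0.r1=2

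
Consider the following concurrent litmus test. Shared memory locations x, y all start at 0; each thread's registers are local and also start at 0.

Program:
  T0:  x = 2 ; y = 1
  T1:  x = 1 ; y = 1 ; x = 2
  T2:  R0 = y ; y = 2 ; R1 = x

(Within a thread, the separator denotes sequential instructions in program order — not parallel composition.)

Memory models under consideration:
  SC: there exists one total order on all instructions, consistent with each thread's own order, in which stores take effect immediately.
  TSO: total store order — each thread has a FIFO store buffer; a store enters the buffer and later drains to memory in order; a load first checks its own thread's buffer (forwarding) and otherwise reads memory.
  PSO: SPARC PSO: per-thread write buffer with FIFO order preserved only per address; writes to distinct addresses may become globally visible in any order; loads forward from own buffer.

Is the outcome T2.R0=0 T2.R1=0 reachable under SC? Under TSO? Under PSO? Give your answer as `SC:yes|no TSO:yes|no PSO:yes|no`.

SC:yes TSO:yes PSO:yes

outcome vector order: (T2.R0,T2.R1)
[SC] allowed = {00, 01, 02, 11, 12}
[TSO] allowed = {00, 01, 02, 11, 12}
[PSO] allowed = {00, 01, 02, 10, 11, 12}
target 00 ∈ {SC,TSO,PSO}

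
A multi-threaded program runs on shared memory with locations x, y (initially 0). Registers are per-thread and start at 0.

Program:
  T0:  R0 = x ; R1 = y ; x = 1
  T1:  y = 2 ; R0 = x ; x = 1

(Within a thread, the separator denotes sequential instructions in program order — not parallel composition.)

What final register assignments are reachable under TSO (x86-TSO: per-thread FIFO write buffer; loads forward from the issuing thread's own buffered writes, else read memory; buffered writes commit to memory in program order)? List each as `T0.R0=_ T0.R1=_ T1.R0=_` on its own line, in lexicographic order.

outcome vector order: (T0.R0,T0.R1,T1.R0)
|TSO outcomes| = 5

T0.R0=0 T0.R1=0 T1.R0=0
T0.R0=0 T0.R1=0 T1.R0=1
T0.R0=0 T0.R1=2 T1.R0=0
T0.R0=0 T0.R1=2 T1.R0=1
T0.R0=1 T0.R1=2 T1.R0=0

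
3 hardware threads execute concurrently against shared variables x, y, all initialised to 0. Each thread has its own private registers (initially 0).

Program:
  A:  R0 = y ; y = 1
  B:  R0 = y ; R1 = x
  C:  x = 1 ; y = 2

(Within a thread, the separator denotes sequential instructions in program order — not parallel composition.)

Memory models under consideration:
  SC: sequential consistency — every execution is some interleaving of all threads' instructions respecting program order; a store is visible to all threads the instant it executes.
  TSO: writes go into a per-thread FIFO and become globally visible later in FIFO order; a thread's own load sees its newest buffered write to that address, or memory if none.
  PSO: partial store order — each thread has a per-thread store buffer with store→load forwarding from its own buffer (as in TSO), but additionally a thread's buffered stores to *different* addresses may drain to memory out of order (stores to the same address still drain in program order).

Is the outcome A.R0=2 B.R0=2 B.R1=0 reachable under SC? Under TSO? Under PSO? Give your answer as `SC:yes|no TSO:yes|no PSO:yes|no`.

SC:no TSO:no PSO:yes

outcome vector order: (A.R0,B.R0,B.R1)
[SC] allowed = {0/0/0 0/0/1 0/1/0 0/1/1 0/2/1 2/0/0 2/0/1 2/1/1 2/2/1}
[TSO] allowed = {0/0/0 0/0/1 0/1/0 0/1/1 0/2/1 2/0/0 2/0/1 2/1/1 2/2/1}
[PSO] allowed = {0/0/0 0/0/1 0/1/0 0/1/1 0/2/0 0/2/1 2/0/0 2/0/1 2/1/0 2/1/1 2/2/0 2/2/1}
target 2/2/0 ∈ {PSO}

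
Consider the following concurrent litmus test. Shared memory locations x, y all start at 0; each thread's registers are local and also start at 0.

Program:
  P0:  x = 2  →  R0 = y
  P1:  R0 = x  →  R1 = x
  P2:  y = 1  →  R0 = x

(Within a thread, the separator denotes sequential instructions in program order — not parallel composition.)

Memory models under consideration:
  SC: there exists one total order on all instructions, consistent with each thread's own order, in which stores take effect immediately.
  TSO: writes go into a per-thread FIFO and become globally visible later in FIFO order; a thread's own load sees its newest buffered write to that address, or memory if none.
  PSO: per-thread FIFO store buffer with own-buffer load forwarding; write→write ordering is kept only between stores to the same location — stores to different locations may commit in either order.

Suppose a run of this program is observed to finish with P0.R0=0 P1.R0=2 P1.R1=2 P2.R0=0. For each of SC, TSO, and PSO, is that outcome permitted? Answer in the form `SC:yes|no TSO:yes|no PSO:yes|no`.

outcome vector order: (P0.R0,P1.R0,P1.R1,P2.R0)
under SC → (0,0,0,2); (0,0,2,2); (0,2,2,2); (1,0,0,0); (1,0,0,2); (1,0,2,0); (1,0,2,2); (1,2,2,0); (1,2,2,2)
under TSO → (0,0,0,0); (0,0,0,2); (0,0,2,0); (0,0,2,2); (0,2,2,0); (0,2,2,2); (1,0,0,0); (1,0,0,2); (1,0,2,0); (1,0,2,2); (1,2,2,0); (1,2,2,2)
under PSO → (0,0,0,0); (0,0,0,2); (0,0,2,0); (0,0,2,2); (0,2,2,0); (0,2,2,2); (1,0,0,0); (1,0,0,2); (1,0,2,0); (1,0,2,2); (1,2,2,0); (1,2,2,2)
target (0,2,2,0) ∈ {TSO,PSO}

SC:no TSO:yes PSO:yes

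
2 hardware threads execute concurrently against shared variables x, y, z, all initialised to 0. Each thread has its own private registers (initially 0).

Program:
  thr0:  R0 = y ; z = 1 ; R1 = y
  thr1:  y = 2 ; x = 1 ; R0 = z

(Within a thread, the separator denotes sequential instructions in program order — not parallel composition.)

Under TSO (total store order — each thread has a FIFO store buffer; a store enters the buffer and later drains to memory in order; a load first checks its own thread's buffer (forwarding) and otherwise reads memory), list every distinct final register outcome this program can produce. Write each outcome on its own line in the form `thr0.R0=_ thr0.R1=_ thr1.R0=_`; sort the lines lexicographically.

outcome vector order: (thr0.R0,thr0.R1,thr1.R0)
|TSO outcomes| = 6

thr0.R0=0 thr0.R1=0 thr1.R0=0
thr0.R0=0 thr0.R1=0 thr1.R0=1
thr0.R0=0 thr0.R1=2 thr1.R0=0
thr0.R0=0 thr0.R1=2 thr1.R0=1
thr0.R0=2 thr0.R1=2 thr1.R0=0
thr0.R0=2 thr0.R1=2 thr1.R0=1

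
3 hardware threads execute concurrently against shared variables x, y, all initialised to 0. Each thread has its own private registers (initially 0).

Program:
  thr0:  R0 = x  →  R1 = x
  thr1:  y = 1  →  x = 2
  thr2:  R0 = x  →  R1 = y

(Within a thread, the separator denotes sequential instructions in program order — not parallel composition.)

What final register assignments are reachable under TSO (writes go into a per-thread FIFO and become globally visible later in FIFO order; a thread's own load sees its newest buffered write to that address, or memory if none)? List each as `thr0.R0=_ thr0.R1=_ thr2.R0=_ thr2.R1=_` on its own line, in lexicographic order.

outcome vector order: (thr0.R0,thr0.R1,thr2.R0,thr2.R1)
|TSO outcomes| = 9

thr0.R0=0 thr0.R1=0 thr2.R0=0 thr2.R1=0
thr0.R0=0 thr0.R1=0 thr2.R0=0 thr2.R1=1
thr0.R0=0 thr0.R1=0 thr2.R0=2 thr2.R1=1
thr0.R0=0 thr0.R1=2 thr2.R0=0 thr2.R1=0
thr0.R0=0 thr0.R1=2 thr2.R0=0 thr2.R1=1
thr0.R0=0 thr0.R1=2 thr2.R0=2 thr2.R1=1
thr0.R0=2 thr0.R1=2 thr2.R0=0 thr2.R1=0
thr0.R0=2 thr0.R1=2 thr2.R0=0 thr2.R1=1
thr0.R0=2 thr0.R1=2 thr2.R0=2 thr2.R1=1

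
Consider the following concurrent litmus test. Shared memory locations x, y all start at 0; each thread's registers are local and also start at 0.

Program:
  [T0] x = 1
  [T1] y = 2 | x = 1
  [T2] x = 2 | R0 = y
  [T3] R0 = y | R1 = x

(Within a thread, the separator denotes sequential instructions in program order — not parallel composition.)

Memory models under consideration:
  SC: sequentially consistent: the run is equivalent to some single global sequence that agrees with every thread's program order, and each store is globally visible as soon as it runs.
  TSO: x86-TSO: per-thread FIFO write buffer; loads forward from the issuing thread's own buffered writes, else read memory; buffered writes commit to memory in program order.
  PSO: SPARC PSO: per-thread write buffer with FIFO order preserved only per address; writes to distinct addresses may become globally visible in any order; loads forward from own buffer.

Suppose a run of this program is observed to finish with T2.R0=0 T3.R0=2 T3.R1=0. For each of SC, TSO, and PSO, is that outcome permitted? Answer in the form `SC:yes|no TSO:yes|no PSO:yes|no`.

SC:no TSO:yes PSO:yes

outcome vector order: (T2.R0,T3.R0,T3.R1)
SC: 11 outcomes — {000; 001; 002; 021; 022; 200; 201; 202; 220; 221; 222}
TSO: 12 outcomes — {000; 001; 002; 020; 021; 022; 200; 201; 202; 220; 221; 222}
PSO: 12 outcomes — {000; 001; 002; 020; 021; 022; 200; 201; 202; 220; 221; 222}
target 020 ∈ {TSO,PSO}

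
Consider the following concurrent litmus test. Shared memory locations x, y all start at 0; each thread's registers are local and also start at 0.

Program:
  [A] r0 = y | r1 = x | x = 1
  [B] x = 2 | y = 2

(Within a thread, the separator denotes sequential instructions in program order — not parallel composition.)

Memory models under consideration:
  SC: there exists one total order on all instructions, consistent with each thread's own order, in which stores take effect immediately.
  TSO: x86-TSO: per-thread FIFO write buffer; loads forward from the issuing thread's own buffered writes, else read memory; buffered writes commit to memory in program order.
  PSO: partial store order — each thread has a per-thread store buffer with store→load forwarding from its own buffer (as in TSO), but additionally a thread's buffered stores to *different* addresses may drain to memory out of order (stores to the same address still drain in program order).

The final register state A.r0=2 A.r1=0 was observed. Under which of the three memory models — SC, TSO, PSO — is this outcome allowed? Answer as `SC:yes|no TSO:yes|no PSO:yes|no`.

outcome vector order: (A.r0,A.r1)
SC (3): 0/0, 0/2, 2/2
TSO (3): 0/0, 0/2, 2/2
PSO (4): 0/0, 0/2, 2/0, 2/2
target 2/0 ∈ {PSO}

SC:no TSO:no PSO:yes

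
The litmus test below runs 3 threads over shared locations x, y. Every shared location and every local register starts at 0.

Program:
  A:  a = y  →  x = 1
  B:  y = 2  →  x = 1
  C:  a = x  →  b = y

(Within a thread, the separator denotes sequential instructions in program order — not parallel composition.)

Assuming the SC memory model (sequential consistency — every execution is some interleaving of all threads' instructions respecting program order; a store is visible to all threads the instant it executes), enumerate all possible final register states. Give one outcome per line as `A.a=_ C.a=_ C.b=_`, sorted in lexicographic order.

outcome vector order: (A.a,C.a,C.b)
|SC outcomes| = 7

A.a=0 C.a=0 C.b=0
A.a=0 C.a=0 C.b=2
A.a=0 C.a=1 C.b=0
A.a=0 C.a=1 C.b=2
A.a=2 C.a=0 C.b=0
A.a=2 C.a=0 C.b=2
A.a=2 C.a=1 C.b=2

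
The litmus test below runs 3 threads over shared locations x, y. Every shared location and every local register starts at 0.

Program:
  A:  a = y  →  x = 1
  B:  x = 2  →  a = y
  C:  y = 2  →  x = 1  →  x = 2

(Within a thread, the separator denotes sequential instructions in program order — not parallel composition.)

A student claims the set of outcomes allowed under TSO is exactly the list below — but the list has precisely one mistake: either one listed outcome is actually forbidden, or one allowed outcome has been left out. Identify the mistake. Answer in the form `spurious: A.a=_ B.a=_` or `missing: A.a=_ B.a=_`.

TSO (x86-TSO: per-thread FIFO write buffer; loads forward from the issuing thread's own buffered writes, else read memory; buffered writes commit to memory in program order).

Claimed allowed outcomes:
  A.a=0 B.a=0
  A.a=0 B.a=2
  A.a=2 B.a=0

outcome vector order: (A.a,B.a)
under TSO → <0 0>; <0 2>; <2 0>; <2 2>
TSO∖claimed = {<2 2>}

missing: A.a=2 B.a=2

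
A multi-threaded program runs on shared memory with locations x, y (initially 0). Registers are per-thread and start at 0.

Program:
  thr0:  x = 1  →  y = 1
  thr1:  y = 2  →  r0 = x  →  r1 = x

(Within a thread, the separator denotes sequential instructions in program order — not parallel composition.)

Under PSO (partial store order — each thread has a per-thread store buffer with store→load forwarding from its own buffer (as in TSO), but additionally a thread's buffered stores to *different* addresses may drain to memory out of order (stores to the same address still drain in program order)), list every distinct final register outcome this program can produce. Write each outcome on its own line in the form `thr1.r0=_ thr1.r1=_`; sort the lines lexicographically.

outcome vector order: (thr1.r0,thr1.r1)
|PSO outcomes| = 3

thr1.r0=0 thr1.r1=0
thr1.r0=0 thr1.r1=1
thr1.r0=1 thr1.r1=1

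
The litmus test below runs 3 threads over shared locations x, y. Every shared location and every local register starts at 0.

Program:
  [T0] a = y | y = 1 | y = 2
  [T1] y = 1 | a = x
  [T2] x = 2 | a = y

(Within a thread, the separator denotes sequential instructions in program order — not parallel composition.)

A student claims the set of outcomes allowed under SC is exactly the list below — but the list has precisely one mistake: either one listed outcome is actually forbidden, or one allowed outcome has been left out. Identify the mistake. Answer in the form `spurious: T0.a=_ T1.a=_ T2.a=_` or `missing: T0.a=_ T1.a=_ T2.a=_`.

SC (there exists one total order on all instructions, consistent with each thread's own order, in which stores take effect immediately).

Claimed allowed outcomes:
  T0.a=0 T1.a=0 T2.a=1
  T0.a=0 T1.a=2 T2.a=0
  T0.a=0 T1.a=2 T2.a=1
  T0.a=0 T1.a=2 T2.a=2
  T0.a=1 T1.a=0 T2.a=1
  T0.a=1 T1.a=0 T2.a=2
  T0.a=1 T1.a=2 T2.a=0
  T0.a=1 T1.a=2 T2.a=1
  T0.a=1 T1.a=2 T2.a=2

missing: T0.a=0 T1.a=0 T2.a=2

outcome vector order: (T0.a,T1.a,T2.a)
[SC] allowed = {<0 0 1> <0 0 2> <0 2 0> <0 2 1> <0 2 2> <1 0 1> <1 0 2> <1 2 0> <1 2 1> <1 2 2>}
SC∖claimed = {<0 0 2>}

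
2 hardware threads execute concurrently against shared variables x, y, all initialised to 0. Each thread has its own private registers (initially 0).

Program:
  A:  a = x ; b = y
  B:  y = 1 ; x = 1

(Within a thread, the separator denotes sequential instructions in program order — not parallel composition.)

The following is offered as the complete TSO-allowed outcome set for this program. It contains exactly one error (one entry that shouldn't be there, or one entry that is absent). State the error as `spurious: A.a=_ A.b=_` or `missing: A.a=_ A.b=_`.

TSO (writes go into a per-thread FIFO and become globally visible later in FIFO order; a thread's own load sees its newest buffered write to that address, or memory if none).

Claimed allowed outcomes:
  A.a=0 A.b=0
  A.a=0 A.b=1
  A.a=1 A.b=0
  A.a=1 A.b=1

spurious: A.a=1 A.b=0

outcome vector order: (A.a,A.b)
TSO: 3 outcomes — {<0 0>; <0 1>; <1 1>}
claimed∖TSO = {<1 0>}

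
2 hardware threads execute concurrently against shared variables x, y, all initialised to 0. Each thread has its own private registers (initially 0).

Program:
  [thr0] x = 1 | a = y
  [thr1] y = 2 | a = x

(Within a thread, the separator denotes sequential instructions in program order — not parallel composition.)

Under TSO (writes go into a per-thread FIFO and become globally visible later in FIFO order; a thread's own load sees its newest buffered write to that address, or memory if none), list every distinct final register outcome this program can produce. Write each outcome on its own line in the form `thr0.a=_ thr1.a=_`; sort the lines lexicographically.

outcome vector order: (thr0.a,thr1.a)
|TSO outcomes| = 4

thr0.a=0 thr1.a=0
thr0.a=0 thr1.a=1
thr0.a=2 thr1.a=0
thr0.a=2 thr1.a=1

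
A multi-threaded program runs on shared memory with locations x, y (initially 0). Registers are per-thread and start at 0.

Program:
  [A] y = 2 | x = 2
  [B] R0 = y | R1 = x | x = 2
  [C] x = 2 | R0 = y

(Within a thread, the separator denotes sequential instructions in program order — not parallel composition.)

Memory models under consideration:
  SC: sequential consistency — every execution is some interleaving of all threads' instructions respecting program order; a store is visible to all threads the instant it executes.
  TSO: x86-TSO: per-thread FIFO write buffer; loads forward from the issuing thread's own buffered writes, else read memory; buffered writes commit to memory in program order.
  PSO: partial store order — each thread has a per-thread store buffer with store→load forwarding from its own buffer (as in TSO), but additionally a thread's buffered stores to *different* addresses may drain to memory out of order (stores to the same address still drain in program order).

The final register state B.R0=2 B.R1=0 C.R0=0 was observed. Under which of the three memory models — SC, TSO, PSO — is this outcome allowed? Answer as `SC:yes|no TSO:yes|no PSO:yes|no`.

SC:no TSO:yes PSO:yes

outcome vector order: (B.R0,B.R1,C.R0)
under SC → 0/0/0 0/0/2 0/2/0 0/2/2 2/0/2 2/2/0 2/2/2
under TSO → 0/0/0 0/0/2 0/2/0 0/2/2 2/0/0 2/0/2 2/2/0 2/2/2
under PSO → 0/0/0 0/0/2 0/2/0 0/2/2 2/0/0 2/0/2 2/2/0 2/2/2
target 2/0/0 ∈ {TSO,PSO}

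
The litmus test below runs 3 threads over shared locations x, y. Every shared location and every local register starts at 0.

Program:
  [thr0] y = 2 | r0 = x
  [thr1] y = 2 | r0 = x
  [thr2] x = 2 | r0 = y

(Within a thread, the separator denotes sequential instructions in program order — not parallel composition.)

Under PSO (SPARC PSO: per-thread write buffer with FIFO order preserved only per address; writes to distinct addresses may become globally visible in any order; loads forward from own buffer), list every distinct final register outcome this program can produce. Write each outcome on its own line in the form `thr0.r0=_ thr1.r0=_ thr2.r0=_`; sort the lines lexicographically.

outcome vector order: (thr0.r0,thr1.r0,thr2.r0)
|PSO outcomes| = 8

thr0.r0=0 thr1.r0=0 thr2.r0=0
thr0.r0=0 thr1.r0=0 thr2.r0=2
thr0.r0=0 thr1.r0=2 thr2.r0=0
thr0.r0=0 thr1.r0=2 thr2.r0=2
thr0.r0=2 thr1.r0=0 thr2.r0=0
thr0.r0=2 thr1.r0=0 thr2.r0=2
thr0.r0=2 thr1.r0=2 thr2.r0=0
thr0.r0=2 thr1.r0=2 thr2.r0=2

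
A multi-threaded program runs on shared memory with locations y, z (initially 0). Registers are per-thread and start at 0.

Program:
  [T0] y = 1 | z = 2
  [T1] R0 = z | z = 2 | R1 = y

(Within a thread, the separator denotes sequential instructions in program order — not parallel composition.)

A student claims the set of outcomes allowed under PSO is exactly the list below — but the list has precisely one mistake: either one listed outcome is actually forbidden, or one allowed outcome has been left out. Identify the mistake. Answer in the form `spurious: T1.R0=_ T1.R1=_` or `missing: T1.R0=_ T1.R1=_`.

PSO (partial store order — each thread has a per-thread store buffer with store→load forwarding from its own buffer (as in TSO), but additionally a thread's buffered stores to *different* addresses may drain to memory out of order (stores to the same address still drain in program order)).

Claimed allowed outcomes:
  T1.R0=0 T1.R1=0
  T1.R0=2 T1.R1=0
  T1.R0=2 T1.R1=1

outcome vector order: (T1.R0,T1.R1)
PSO: 4 outcomes — {0/0; 0/1; 2/0; 2/1}
PSO∖claimed = {0/1}

missing: T1.R0=0 T1.R1=1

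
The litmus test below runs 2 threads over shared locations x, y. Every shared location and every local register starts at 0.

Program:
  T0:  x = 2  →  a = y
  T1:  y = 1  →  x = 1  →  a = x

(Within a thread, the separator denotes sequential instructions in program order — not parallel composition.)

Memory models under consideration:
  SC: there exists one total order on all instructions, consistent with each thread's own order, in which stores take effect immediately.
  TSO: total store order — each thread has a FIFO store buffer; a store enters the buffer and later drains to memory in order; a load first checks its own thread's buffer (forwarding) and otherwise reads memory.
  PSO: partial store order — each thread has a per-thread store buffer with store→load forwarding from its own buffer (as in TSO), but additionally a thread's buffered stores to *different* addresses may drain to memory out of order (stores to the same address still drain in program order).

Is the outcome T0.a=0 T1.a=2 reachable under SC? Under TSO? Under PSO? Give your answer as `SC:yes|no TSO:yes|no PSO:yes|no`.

SC:no TSO:yes PSO:yes

outcome vector order: (T0.a,T1.a)
SC (3): (0,1), (1,1), (1,2)
TSO (4): (0,1), (0,2), (1,1), (1,2)
PSO (4): (0,1), (0,2), (1,1), (1,2)
target (0,2) ∈ {TSO,PSO}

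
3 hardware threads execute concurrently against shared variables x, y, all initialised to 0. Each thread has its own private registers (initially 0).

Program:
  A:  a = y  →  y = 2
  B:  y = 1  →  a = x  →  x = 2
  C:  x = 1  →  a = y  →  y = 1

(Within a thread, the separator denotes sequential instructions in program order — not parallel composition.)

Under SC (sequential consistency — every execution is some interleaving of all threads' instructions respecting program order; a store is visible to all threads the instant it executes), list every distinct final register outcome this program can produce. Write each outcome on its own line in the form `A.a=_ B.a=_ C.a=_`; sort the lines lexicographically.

outcome vector order: (A.a,B.a,C.a)
|SC outcomes| = 10

A.a=0 B.a=0 C.a=1
A.a=0 B.a=0 C.a=2
A.a=0 B.a=1 C.a=0
A.a=0 B.a=1 C.a=1
A.a=0 B.a=1 C.a=2
A.a=1 B.a=0 C.a=1
A.a=1 B.a=0 C.a=2
A.a=1 B.a=1 C.a=0
A.a=1 B.a=1 C.a=1
A.a=1 B.a=1 C.a=2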